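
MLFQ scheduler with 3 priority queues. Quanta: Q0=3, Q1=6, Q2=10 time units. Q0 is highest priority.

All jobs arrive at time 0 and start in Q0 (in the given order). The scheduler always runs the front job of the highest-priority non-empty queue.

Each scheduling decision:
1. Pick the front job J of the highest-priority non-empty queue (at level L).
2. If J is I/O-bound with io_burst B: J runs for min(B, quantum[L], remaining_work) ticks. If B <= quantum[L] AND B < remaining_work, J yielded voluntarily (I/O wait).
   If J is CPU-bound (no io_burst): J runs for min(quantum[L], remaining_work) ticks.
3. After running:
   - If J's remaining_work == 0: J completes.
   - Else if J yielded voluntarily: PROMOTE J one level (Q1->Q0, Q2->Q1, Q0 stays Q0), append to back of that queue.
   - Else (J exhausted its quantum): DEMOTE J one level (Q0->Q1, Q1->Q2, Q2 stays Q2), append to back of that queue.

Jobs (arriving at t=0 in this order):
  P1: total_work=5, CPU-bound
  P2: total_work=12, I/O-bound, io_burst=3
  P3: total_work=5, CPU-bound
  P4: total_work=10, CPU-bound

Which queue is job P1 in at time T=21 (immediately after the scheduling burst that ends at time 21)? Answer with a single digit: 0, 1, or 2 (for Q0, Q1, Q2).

Answer: 1

Derivation:
t=0-3: P1@Q0 runs 3, rem=2, quantum used, demote→Q1. Q0=[P2,P3,P4] Q1=[P1] Q2=[]
t=3-6: P2@Q0 runs 3, rem=9, I/O yield, promote→Q0. Q0=[P3,P4,P2] Q1=[P1] Q2=[]
t=6-9: P3@Q0 runs 3, rem=2, quantum used, demote→Q1. Q0=[P4,P2] Q1=[P1,P3] Q2=[]
t=9-12: P4@Q0 runs 3, rem=7, quantum used, demote→Q1. Q0=[P2] Q1=[P1,P3,P4] Q2=[]
t=12-15: P2@Q0 runs 3, rem=6, I/O yield, promote→Q0. Q0=[P2] Q1=[P1,P3,P4] Q2=[]
t=15-18: P2@Q0 runs 3, rem=3, I/O yield, promote→Q0. Q0=[P2] Q1=[P1,P3,P4] Q2=[]
t=18-21: P2@Q0 runs 3, rem=0, completes. Q0=[] Q1=[P1,P3,P4] Q2=[]
t=21-23: P1@Q1 runs 2, rem=0, completes. Q0=[] Q1=[P3,P4] Q2=[]
t=23-25: P3@Q1 runs 2, rem=0, completes. Q0=[] Q1=[P4] Q2=[]
t=25-31: P4@Q1 runs 6, rem=1, quantum used, demote→Q2. Q0=[] Q1=[] Q2=[P4]
t=31-32: P4@Q2 runs 1, rem=0, completes. Q0=[] Q1=[] Q2=[]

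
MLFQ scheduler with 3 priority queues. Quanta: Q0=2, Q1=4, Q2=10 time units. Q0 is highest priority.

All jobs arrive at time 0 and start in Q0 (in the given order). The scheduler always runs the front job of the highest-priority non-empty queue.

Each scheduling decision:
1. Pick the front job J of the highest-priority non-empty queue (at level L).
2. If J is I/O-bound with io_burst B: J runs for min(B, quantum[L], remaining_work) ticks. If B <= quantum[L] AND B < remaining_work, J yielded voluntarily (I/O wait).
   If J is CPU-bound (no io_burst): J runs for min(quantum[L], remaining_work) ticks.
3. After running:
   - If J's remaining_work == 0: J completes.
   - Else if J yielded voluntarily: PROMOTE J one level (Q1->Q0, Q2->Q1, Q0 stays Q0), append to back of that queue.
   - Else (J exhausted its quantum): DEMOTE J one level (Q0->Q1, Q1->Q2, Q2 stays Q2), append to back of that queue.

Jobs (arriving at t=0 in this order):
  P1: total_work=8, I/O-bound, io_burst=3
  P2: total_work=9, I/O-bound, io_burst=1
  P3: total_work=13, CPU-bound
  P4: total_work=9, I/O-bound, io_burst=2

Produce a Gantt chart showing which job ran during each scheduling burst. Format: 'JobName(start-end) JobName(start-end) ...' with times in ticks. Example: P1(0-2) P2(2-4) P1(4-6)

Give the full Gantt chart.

Answer: P1(0-2) P2(2-3) P3(3-5) P4(5-7) P2(7-8) P4(8-10) P2(10-11) P4(11-13) P2(13-14) P4(14-16) P2(16-17) P4(17-18) P2(18-19) P2(19-20) P2(20-21) P2(21-22) P1(22-25) P1(25-27) P3(27-31) P1(31-32) P3(32-39)

Derivation:
t=0-2: P1@Q0 runs 2, rem=6, quantum used, demote→Q1. Q0=[P2,P3,P4] Q1=[P1] Q2=[]
t=2-3: P2@Q0 runs 1, rem=8, I/O yield, promote→Q0. Q0=[P3,P4,P2] Q1=[P1] Q2=[]
t=3-5: P3@Q0 runs 2, rem=11, quantum used, demote→Q1. Q0=[P4,P2] Q1=[P1,P3] Q2=[]
t=5-7: P4@Q0 runs 2, rem=7, I/O yield, promote→Q0. Q0=[P2,P4] Q1=[P1,P3] Q2=[]
t=7-8: P2@Q0 runs 1, rem=7, I/O yield, promote→Q0. Q0=[P4,P2] Q1=[P1,P3] Q2=[]
t=8-10: P4@Q0 runs 2, rem=5, I/O yield, promote→Q0. Q0=[P2,P4] Q1=[P1,P3] Q2=[]
t=10-11: P2@Q0 runs 1, rem=6, I/O yield, promote→Q0. Q0=[P4,P2] Q1=[P1,P3] Q2=[]
t=11-13: P4@Q0 runs 2, rem=3, I/O yield, promote→Q0. Q0=[P2,P4] Q1=[P1,P3] Q2=[]
t=13-14: P2@Q0 runs 1, rem=5, I/O yield, promote→Q0. Q0=[P4,P2] Q1=[P1,P3] Q2=[]
t=14-16: P4@Q0 runs 2, rem=1, I/O yield, promote→Q0. Q0=[P2,P4] Q1=[P1,P3] Q2=[]
t=16-17: P2@Q0 runs 1, rem=4, I/O yield, promote→Q0. Q0=[P4,P2] Q1=[P1,P3] Q2=[]
t=17-18: P4@Q0 runs 1, rem=0, completes. Q0=[P2] Q1=[P1,P3] Q2=[]
t=18-19: P2@Q0 runs 1, rem=3, I/O yield, promote→Q0. Q0=[P2] Q1=[P1,P3] Q2=[]
t=19-20: P2@Q0 runs 1, rem=2, I/O yield, promote→Q0. Q0=[P2] Q1=[P1,P3] Q2=[]
t=20-21: P2@Q0 runs 1, rem=1, I/O yield, promote→Q0. Q0=[P2] Q1=[P1,P3] Q2=[]
t=21-22: P2@Q0 runs 1, rem=0, completes. Q0=[] Q1=[P1,P3] Q2=[]
t=22-25: P1@Q1 runs 3, rem=3, I/O yield, promote→Q0. Q0=[P1] Q1=[P3] Q2=[]
t=25-27: P1@Q0 runs 2, rem=1, quantum used, demote→Q1. Q0=[] Q1=[P3,P1] Q2=[]
t=27-31: P3@Q1 runs 4, rem=7, quantum used, demote→Q2. Q0=[] Q1=[P1] Q2=[P3]
t=31-32: P1@Q1 runs 1, rem=0, completes. Q0=[] Q1=[] Q2=[P3]
t=32-39: P3@Q2 runs 7, rem=0, completes. Q0=[] Q1=[] Q2=[]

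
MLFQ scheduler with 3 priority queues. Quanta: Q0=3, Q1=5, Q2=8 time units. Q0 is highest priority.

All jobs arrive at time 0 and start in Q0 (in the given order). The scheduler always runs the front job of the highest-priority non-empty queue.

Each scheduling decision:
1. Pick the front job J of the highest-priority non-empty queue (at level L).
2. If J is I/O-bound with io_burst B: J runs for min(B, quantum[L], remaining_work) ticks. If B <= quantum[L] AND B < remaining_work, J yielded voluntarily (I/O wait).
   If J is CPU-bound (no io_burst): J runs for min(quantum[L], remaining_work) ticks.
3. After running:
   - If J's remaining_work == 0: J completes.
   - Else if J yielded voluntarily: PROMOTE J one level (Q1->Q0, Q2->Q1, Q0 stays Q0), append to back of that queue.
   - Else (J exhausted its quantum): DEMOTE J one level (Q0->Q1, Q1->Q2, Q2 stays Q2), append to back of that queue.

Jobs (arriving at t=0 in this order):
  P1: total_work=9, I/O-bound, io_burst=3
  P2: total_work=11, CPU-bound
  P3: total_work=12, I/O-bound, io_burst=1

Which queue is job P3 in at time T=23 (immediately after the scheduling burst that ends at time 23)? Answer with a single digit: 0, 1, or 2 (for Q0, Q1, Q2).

Answer: 0

Derivation:
t=0-3: P1@Q0 runs 3, rem=6, I/O yield, promote→Q0. Q0=[P2,P3,P1] Q1=[] Q2=[]
t=3-6: P2@Q0 runs 3, rem=8, quantum used, demote→Q1. Q0=[P3,P1] Q1=[P2] Q2=[]
t=6-7: P3@Q0 runs 1, rem=11, I/O yield, promote→Q0. Q0=[P1,P3] Q1=[P2] Q2=[]
t=7-10: P1@Q0 runs 3, rem=3, I/O yield, promote→Q0. Q0=[P3,P1] Q1=[P2] Q2=[]
t=10-11: P3@Q0 runs 1, rem=10, I/O yield, promote→Q0. Q0=[P1,P3] Q1=[P2] Q2=[]
t=11-14: P1@Q0 runs 3, rem=0, completes. Q0=[P3] Q1=[P2] Q2=[]
t=14-15: P3@Q0 runs 1, rem=9, I/O yield, promote→Q0. Q0=[P3] Q1=[P2] Q2=[]
t=15-16: P3@Q0 runs 1, rem=8, I/O yield, promote→Q0. Q0=[P3] Q1=[P2] Q2=[]
t=16-17: P3@Q0 runs 1, rem=7, I/O yield, promote→Q0. Q0=[P3] Q1=[P2] Q2=[]
t=17-18: P3@Q0 runs 1, rem=6, I/O yield, promote→Q0. Q0=[P3] Q1=[P2] Q2=[]
t=18-19: P3@Q0 runs 1, rem=5, I/O yield, promote→Q0. Q0=[P3] Q1=[P2] Q2=[]
t=19-20: P3@Q0 runs 1, rem=4, I/O yield, promote→Q0. Q0=[P3] Q1=[P2] Q2=[]
t=20-21: P3@Q0 runs 1, rem=3, I/O yield, promote→Q0. Q0=[P3] Q1=[P2] Q2=[]
t=21-22: P3@Q0 runs 1, rem=2, I/O yield, promote→Q0. Q0=[P3] Q1=[P2] Q2=[]
t=22-23: P3@Q0 runs 1, rem=1, I/O yield, promote→Q0. Q0=[P3] Q1=[P2] Q2=[]
t=23-24: P3@Q0 runs 1, rem=0, completes. Q0=[] Q1=[P2] Q2=[]
t=24-29: P2@Q1 runs 5, rem=3, quantum used, demote→Q2. Q0=[] Q1=[] Q2=[P2]
t=29-32: P2@Q2 runs 3, rem=0, completes. Q0=[] Q1=[] Q2=[]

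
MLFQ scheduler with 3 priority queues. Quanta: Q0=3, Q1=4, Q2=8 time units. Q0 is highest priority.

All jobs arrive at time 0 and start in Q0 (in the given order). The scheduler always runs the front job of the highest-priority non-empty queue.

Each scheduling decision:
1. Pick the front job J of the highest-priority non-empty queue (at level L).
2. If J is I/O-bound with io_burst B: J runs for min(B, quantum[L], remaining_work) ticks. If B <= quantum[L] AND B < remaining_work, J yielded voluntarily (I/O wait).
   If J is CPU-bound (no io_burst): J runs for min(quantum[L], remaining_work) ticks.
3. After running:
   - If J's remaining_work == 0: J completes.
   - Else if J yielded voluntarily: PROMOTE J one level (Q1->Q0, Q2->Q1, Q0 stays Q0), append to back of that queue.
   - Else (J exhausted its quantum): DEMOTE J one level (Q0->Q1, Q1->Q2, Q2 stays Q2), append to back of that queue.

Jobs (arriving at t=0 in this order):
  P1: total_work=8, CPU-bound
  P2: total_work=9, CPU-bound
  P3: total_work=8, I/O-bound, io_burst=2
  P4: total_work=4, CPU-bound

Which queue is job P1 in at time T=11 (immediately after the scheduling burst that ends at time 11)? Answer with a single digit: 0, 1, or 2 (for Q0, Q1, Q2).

t=0-3: P1@Q0 runs 3, rem=5, quantum used, demote→Q1. Q0=[P2,P3,P4] Q1=[P1] Q2=[]
t=3-6: P2@Q0 runs 3, rem=6, quantum used, demote→Q1. Q0=[P3,P4] Q1=[P1,P2] Q2=[]
t=6-8: P3@Q0 runs 2, rem=6, I/O yield, promote→Q0. Q0=[P4,P3] Q1=[P1,P2] Q2=[]
t=8-11: P4@Q0 runs 3, rem=1, quantum used, demote→Q1. Q0=[P3] Q1=[P1,P2,P4] Q2=[]
t=11-13: P3@Q0 runs 2, rem=4, I/O yield, promote→Q0. Q0=[P3] Q1=[P1,P2,P4] Q2=[]
t=13-15: P3@Q0 runs 2, rem=2, I/O yield, promote→Q0. Q0=[P3] Q1=[P1,P2,P4] Q2=[]
t=15-17: P3@Q0 runs 2, rem=0, completes. Q0=[] Q1=[P1,P2,P4] Q2=[]
t=17-21: P1@Q1 runs 4, rem=1, quantum used, demote→Q2. Q0=[] Q1=[P2,P4] Q2=[P1]
t=21-25: P2@Q1 runs 4, rem=2, quantum used, demote→Q2. Q0=[] Q1=[P4] Q2=[P1,P2]
t=25-26: P4@Q1 runs 1, rem=0, completes. Q0=[] Q1=[] Q2=[P1,P2]
t=26-27: P1@Q2 runs 1, rem=0, completes. Q0=[] Q1=[] Q2=[P2]
t=27-29: P2@Q2 runs 2, rem=0, completes. Q0=[] Q1=[] Q2=[]

Answer: 1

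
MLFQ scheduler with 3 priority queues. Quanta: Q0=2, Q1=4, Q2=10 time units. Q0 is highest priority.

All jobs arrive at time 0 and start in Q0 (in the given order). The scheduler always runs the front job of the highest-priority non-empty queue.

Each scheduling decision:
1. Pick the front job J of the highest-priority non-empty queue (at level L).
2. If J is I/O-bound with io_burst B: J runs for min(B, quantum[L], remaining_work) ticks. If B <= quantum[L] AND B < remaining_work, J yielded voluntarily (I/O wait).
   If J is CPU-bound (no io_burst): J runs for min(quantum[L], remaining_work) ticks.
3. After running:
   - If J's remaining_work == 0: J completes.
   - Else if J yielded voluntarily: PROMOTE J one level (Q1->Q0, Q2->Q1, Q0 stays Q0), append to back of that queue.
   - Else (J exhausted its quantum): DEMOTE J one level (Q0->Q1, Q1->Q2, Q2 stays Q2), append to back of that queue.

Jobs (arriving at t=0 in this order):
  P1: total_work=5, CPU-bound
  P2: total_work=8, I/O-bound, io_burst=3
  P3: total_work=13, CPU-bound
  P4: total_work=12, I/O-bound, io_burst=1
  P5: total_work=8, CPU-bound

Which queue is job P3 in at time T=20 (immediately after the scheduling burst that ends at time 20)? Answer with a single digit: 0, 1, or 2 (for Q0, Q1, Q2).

Answer: 1

Derivation:
t=0-2: P1@Q0 runs 2, rem=3, quantum used, demote→Q1. Q0=[P2,P3,P4,P5] Q1=[P1] Q2=[]
t=2-4: P2@Q0 runs 2, rem=6, quantum used, demote→Q1. Q0=[P3,P4,P5] Q1=[P1,P2] Q2=[]
t=4-6: P3@Q0 runs 2, rem=11, quantum used, demote→Q1. Q0=[P4,P5] Q1=[P1,P2,P3] Q2=[]
t=6-7: P4@Q0 runs 1, rem=11, I/O yield, promote→Q0. Q0=[P5,P4] Q1=[P1,P2,P3] Q2=[]
t=7-9: P5@Q0 runs 2, rem=6, quantum used, demote→Q1. Q0=[P4] Q1=[P1,P2,P3,P5] Q2=[]
t=9-10: P4@Q0 runs 1, rem=10, I/O yield, promote→Q0. Q0=[P4] Q1=[P1,P2,P3,P5] Q2=[]
t=10-11: P4@Q0 runs 1, rem=9, I/O yield, promote→Q0. Q0=[P4] Q1=[P1,P2,P3,P5] Q2=[]
t=11-12: P4@Q0 runs 1, rem=8, I/O yield, promote→Q0. Q0=[P4] Q1=[P1,P2,P3,P5] Q2=[]
t=12-13: P4@Q0 runs 1, rem=7, I/O yield, promote→Q0. Q0=[P4] Q1=[P1,P2,P3,P5] Q2=[]
t=13-14: P4@Q0 runs 1, rem=6, I/O yield, promote→Q0. Q0=[P4] Q1=[P1,P2,P3,P5] Q2=[]
t=14-15: P4@Q0 runs 1, rem=5, I/O yield, promote→Q0. Q0=[P4] Q1=[P1,P2,P3,P5] Q2=[]
t=15-16: P4@Q0 runs 1, rem=4, I/O yield, promote→Q0. Q0=[P4] Q1=[P1,P2,P3,P5] Q2=[]
t=16-17: P4@Q0 runs 1, rem=3, I/O yield, promote→Q0. Q0=[P4] Q1=[P1,P2,P3,P5] Q2=[]
t=17-18: P4@Q0 runs 1, rem=2, I/O yield, promote→Q0. Q0=[P4] Q1=[P1,P2,P3,P5] Q2=[]
t=18-19: P4@Q0 runs 1, rem=1, I/O yield, promote→Q0. Q0=[P4] Q1=[P1,P2,P3,P5] Q2=[]
t=19-20: P4@Q0 runs 1, rem=0, completes. Q0=[] Q1=[P1,P2,P3,P5] Q2=[]
t=20-23: P1@Q1 runs 3, rem=0, completes. Q0=[] Q1=[P2,P3,P5] Q2=[]
t=23-26: P2@Q1 runs 3, rem=3, I/O yield, promote→Q0. Q0=[P2] Q1=[P3,P5] Q2=[]
t=26-28: P2@Q0 runs 2, rem=1, quantum used, demote→Q1. Q0=[] Q1=[P3,P5,P2] Q2=[]
t=28-32: P3@Q1 runs 4, rem=7, quantum used, demote→Q2. Q0=[] Q1=[P5,P2] Q2=[P3]
t=32-36: P5@Q1 runs 4, rem=2, quantum used, demote→Q2. Q0=[] Q1=[P2] Q2=[P3,P5]
t=36-37: P2@Q1 runs 1, rem=0, completes. Q0=[] Q1=[] Q2=[P3,P5]
t=37-44: P3@Q2 runs 7, rem=0, completes. Q0=[] Q1=[] Q2=[P5]
t=44-46: P5@Q2 runs 2, rem=0, completes. Q0=[] Q1=[] Q2=[]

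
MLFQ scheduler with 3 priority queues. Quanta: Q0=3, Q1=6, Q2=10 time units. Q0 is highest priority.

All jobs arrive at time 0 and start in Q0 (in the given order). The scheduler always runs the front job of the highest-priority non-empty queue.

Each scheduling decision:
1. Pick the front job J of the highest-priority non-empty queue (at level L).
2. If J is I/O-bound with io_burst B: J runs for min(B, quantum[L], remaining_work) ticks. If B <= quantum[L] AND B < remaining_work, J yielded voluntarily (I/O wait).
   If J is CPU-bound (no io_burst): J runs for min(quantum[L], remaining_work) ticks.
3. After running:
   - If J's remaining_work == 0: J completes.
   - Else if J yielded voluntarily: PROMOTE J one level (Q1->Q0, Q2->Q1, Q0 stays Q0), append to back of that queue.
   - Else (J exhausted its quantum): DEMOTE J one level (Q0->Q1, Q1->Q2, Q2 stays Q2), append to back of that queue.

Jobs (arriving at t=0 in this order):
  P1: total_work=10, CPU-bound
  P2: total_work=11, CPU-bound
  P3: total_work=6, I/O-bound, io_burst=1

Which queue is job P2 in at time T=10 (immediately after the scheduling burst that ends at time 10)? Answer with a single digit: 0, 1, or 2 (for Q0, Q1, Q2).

Answer: 1

Derivation:
t=0-3: P1@Q0 runs 3, rem=7, quantum used, demote→Q1. Q0=[P2,P3] Q1=[P1] Q2=[]
t=3-6: P2@Q0 runs 3, rem=8, quantum used, demote→Q1. Q0=[P3] Q1=[P1,P2] Q2=[]
t=6-7: P3@Q0 runs 1, rem=5, I/O yield, promote→Q0. Q0=[P3] Q1=[P1,P2] Q2=[]
t=7-8: P3@Q0 runs 1, rem=4, I/O yield, promote→Q0. Q0=[P3] Q1=[P1,P2] Q2=[]
t=8-9: P3@Q0 runs 1, rem=3, I/O yield, promote→Q0. Q0=[P3] Q1=[P1,P2] Q2=[]
t=9-10: P3@Q0 runs 1, rem=2, I/O yield, promote→Q0. Q0=[P3] Q1=[P1,P2] Q2=[]
t=10-11: P3@Q0 runs 1, rem=1, I/O yield, promote→Q0. Q0=[P3] Q1=[P1,P2] Q2=[]
t=11-12: P3@Q0 runs 1, rem=0, completes. Q0=[] Q1=[P1,P2] Q2=[]
t=12-18: P1@Q1 runs 6, rem=1, quantum used, demote→Q2. Q0=[] Q1=[P2] Q2=[P1]
t=18-24: P2@Q1 runs 6, rem=2, quantum used, demote→Q2. Q0=[] Q1=[] Q2=[P1,P2]
t=24-25: P1@Q2 runs 1, rem=0, completes. Q0=[] Q1=[] Q2=[P2]
t=25-27: P2@Q2 runs 2, rem=0, completes. Q0=[] Q1=[] Q2=[]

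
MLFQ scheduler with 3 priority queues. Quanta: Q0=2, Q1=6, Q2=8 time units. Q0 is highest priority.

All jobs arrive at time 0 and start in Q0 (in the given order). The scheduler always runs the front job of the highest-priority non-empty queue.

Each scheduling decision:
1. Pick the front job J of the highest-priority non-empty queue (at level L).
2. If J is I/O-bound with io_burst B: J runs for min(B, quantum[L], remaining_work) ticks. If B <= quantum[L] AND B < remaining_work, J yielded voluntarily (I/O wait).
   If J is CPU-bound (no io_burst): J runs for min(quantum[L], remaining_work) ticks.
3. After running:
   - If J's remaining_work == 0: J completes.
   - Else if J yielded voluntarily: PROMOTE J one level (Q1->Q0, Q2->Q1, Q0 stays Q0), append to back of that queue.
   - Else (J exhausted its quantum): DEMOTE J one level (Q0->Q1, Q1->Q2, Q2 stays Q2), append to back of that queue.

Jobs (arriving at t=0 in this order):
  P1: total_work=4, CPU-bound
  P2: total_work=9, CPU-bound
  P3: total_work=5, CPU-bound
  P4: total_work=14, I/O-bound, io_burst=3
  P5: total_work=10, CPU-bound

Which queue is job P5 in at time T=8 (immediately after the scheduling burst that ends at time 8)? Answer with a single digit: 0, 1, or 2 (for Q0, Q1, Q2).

t=0-2: P1@Q0 runs 2, rem=2, quantum used, demote→Q1. Q0=[P2,P3,P4,P5] Q1=[P1] Q2=[]
t=2-4: P2@Q0 runs 2, rem=7, quantum used, demote→Q1. Q0=[P3,P4,P5] Q1=[P1,P2] Q2=[]
t=4-6: P3@Q0 runs 2, rem=3, quantum used, demote→Q1. Q0=[P4,P5] Q1=[P1,P2,P3] Q2=[]
t=6-8: P4@Q0 runs 2, rem=12, quantum used, demote→Q1. Q0=[P5] Q1=[P1,P2,P3,P4] Q2=[]
t=8-10: P5@Q0 runs 2, rem=8, quantum used, demote→Q1. Q0=[] Q1=[P1,P2,P3,P4,P5] Q2=[]
t=10-12: P1@Q1 runs 2, rem=0, completes. Q0=[] Q1=[P2,P3,P4,P5] Q2=[]
t=12-18: P2@Q1 runs 6, rem=1, quantum used, demote→Q2. Q0=[] Q1=[P3,P4,P5] Q2=[P2]
t=18-21: P3@Q1 runs 3, rem=0, completes. Q0=[] Q1=[P4,P5] Q2=[P2]
t=21-24: P4@Q1 runs 3, rem=9, I/O yield, promote→Q0. Q0=[P4] Q1=[P5] Q2=[P2]
t=24-26: P4@Q0 runs 2, rem=7, quantum used, demote→Q1. Q0=[] Q1=[P5,P4] Q2=[P2]
t=26-32: P5@Q1 runs 6, rem=2, quantum used, demote→Q2. Q0=[] Q1=[P4] Q2=[P2,P5]
t=32-35: P4@Q1 runs 3, rem=4, I/O yield, promote→Q0. Q0=[P4] Q1=[] Q2=[P2,P5]
t=35-37: P4@Q0 runs 2, rem=2, quantum used, demote→Q1. Q0=[] Q1=[P4] Q2=[P2,P5]
t=37-39: P4@Q1 runs 2, rem=0, completes. Q0=[] Q1=[] Q2=[P2,P5]
t=39-40: P2@Q2 runs 1, rem=0, completes. Q0=[] Q1=[] Q2=[P5]
t=40-42: P5@Q2 runs 2, rem=0, completes. Q0=[] Q1=[] Q2=[]

Answer: 0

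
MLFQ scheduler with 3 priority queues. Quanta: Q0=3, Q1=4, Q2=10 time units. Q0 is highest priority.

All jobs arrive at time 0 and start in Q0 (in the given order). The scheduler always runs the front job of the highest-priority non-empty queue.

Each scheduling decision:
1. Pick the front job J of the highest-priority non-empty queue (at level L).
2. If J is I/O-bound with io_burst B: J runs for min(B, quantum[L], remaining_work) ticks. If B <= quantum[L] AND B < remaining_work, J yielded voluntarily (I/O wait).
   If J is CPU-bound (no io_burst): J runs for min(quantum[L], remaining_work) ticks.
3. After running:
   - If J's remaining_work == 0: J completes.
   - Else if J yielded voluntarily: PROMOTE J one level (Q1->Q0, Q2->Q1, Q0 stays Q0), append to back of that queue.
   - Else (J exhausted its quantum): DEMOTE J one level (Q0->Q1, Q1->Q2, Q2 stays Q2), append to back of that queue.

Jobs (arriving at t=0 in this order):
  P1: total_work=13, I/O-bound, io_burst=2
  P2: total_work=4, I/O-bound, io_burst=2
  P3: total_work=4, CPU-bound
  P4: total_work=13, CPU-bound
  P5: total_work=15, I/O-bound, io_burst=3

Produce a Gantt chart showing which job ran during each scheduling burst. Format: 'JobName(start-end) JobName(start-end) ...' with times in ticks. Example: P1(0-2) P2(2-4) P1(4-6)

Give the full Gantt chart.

t=0-2: P1@Q0 runs 2, rem=11, I/O yield, promote→Q0. Q0=[P2,P3,P4,P5,P1] Q1=[] Q2=[]
t=2-4: P2@Q0 runs 2, rem=2, I/O yield, promote→Q0. Q0=[P3,P4,P5,P1,P2] Q1=[] Q2=[]
t=4-7: P3@Q0 runs 3, rem=1, quantum used, demote→Q1. Q0=[P4,P5,P1,P2] Q1=[P3] Q2=[]
t=7-10: P4@Q0 runs 3, rem=10, quantum used, demote→Q1. Q0=[P5,P1,P2] Q1=[P3,P4] Q2=[]
t=10-13: P5@Q0 runs 3, rem=12, I/O yield, promote→Q0. Q0=[P1,P2,P5] Q1=[P3,P4] Q2=[]
t=13-15: P1@Q0 runs 2, rem=9, I/O yield, promote→Q0. Q0=[P2,P5,P1] Q1=[P3,P4] Q2=[]
t=15-17: P2@Q0 runs 2, rem=0, completes. Q0=[P5,P1] Q1=[P3,P4] Q2=[]
t=17-20: P5@Q0 runs 3, rem=9, I/O yield, promote→Q0. Q0=[P1,P5] Q1=[P3,P4] Q2=[]
t=20-22: P1@Q0 runs 2, rem=7, I/O yield, promote→Q0. Q0=[P5,P1] Q1=[P3,P4] Q2=[]
t=22-25: P5@Q0 runs 3, rem=6, I/O yield, promote→Q0. Q0=[P1,P5] Q1=[P3,P4] Q2=[]
t=25-27: P1@Q0 runs 2, rem=5, I/O yield, promote→Q0. Q0=[P5,P1] Q1=[P3,P4] Q2=[]
t=27-30: P5@Q0 runs 3, rem=3, I/O yield, promote→Q0. Q0=[P1,P5] Q1=[P3,P4] Q2=[]
t=30-32: P1@Q0 runs 2, rem=3, I/O yield, promote→Q0. Q0=[P5,P1] Q1=[P3,P4] Q2=[]
t=32-35: P5@Q0 runs 3, rem=0, completes. Q0=[P1] Q1=[P3,P4] Q2=[]
t=35-37: P1@Q0 runs 2, rem=1, I/O yield, promote→Q0. Q0=[P1] Q1=[P3,P4] Q2=[]
t=37-38: P1@Q0 runs 1, rem=0, completes. Q0=[] Q1=[P3,P4] Q2=[]
t=38-39: P3@Q1 runs 1, rem=0, completes. Q0=[] Q1=[P4] Q2=[]
t=39-43: P4@Q1 runs 4, rem=6, quantum used, demote→Q2. Q0=[] Q1=[] Q2=[P4]
t=43-49: P4@Q2 runs 6, rem=0, completes. Q0=[] Q1=[] Q2=[]

Answer: P1(0-2) P2(2-4) P3(4-7) P4(7-10) P5(10-13) P1(13-15) P2(15-17) P5(17-20) P1(20-22) P5(22-25) P1(25-27) P5(27-30) P1(30-32) P5(32-35) P1(35-37) P1(37-38) P3(38-39) P4(39-43) P4(43-49)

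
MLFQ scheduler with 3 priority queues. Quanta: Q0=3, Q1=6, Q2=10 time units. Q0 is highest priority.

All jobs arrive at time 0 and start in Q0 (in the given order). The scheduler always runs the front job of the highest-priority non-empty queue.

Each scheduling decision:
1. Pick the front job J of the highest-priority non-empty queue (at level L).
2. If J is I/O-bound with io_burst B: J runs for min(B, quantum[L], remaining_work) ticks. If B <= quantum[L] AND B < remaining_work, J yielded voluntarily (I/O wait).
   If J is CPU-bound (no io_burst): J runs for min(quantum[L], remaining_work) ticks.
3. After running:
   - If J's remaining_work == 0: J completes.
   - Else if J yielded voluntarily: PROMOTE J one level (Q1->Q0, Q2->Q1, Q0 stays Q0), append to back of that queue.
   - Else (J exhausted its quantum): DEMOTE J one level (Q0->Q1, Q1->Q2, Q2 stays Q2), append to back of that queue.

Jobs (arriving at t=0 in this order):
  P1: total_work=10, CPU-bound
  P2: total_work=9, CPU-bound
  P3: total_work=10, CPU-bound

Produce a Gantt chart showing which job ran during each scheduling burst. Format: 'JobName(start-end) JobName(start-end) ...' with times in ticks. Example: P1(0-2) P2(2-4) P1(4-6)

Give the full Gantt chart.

t=0-3: P1@Q0 runs 3, rem=7, quantum used, demote→Q1. Q0=[P2,P3] Q1=[P1] Q2=[]
t=3-6: P2@Q0 runs 3, rem=6, quantum used, demote→Q1. Q0=[P3] Q1=[P1,P2] Q2=[]
t=6-9: P3@Q0 runs 3, rem=7, quantum used, demote→Q1. Q0=[] Q1=[P1,P2,P3] Q2=[]
t=9-15: P1@Q1 runs 6, rem=1, quantum used, demote→Q2. Q0=[] Q1=[P2,P3] Q2=[P1]
t=15-21: P2@Q1 runs 6, rem=0, completes. Q0=[] Q1=[P3] Q2=[P1]
t=21-27: P3@Q1 runs 6, rem=1, quantum used, demote→Q2. Q0=[] Q1=[] Q2=[P1,P3]
t=27-28: P1@Q2 runs 1, rem=0, completes. Q0=[] Q1=[] Q2=[P3]
t=28-29: P3@Q2 runs 1, rem=0, completes. Q0=[] Q1=[] Q2=[]

Answer: P1(0-3) P2(3-6) P3(6-9) P1(9-15) P2(15-21) P3(21-27) P1(27-28) P3(28-29)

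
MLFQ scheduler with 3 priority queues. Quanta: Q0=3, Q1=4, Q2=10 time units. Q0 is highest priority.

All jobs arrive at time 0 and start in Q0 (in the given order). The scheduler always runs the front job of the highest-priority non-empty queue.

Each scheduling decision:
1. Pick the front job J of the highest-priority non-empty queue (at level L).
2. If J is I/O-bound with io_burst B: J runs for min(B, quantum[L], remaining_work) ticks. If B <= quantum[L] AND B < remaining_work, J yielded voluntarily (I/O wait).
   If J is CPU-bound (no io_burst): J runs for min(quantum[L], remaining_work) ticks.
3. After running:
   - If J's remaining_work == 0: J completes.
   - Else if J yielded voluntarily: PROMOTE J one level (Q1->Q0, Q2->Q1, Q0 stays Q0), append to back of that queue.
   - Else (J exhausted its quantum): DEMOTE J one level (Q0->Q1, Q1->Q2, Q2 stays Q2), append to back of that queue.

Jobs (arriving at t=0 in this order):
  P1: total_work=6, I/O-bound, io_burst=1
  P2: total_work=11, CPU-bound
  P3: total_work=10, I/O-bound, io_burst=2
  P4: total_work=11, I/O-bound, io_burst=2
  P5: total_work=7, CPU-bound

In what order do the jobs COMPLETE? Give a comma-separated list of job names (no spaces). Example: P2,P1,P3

t=0-1: P1@Q0 runs 1, rem=5, I/O yield, promote→Q0. Q0=[P2,P3,P4,P5,P1] Q1=[] Q2=[]
t=1-4: P2@Q0 runs 3, rem=8, quantum used, demote→Q1. Q0=[P3,P4,P5,P1] Q1=[P2] Q2=[]
t=4-6: P3@Q0 runs 2, rem=8, I/O yield, promote→Q0. Q0=[P4,P5,P1,P3] Q1=[P2] Q2=[]
t=6-8: P4@Q0 runs 2, rem=9, I/O yield, promote→Q0. Q0=[P5,P1,P3,P4] Q1=[P2] Q2=[]
t=8-11: P5@Q0 runs 3, rem=4, quantum used, demote→Q1. Q0=[P1,P3,P4] Q1=[P2,P5] Q2=[]
t=11-12: P1@Q0 runs 1, rem=4, I/O yield, promote→Q0. Q0=[P3,P4,P1] Q1=[P2,P5] Q2=[]
t=12-14: P3@Q0 runs 2, rem=6, I/O yield, promote→Q0. Q0=[P4,P1,P3] Q1=[P2,P5] Q2=[]
t=14-16: P4@Q0 runs 2, rem=7, I/O yield, promote→Q0. Q0=[P1,P3,P4] Q1=[P2,P5] Q2=[]
t=16-17: P1@Q0 runs 1, rem=3, I/O yield, promote→Q0. Q0=[P3,P4,P1] Q1=[P2,P5] Q2=[]
t=17-19: P3@Q0 runs 2, rem=4, I/O yield, promote→Q0. Q0=[P4,P1,P3] Q1=[P2,P5] Q2=[]
t=19-21: P4@Q0 runs 2, rem=5, I/O yield, promote→Q0. Q0=[P1,P3,P4] Q1=[P2,P5] Q2=[]
t=21-22: P1@Q0 runs 1, rem=2, I/O yield, promote→Q0. Q0=[P3,P4,P1] Q1=[P2,P5] Q2=[]
t=22-24: P3@Q0 runs 2, rem=2, I/O yield, promote→Q0. Q0=[P4,P1,P3] Q1=[P2,P5] Q2=[]
t=24-26: P4@Q0 runs 2, rem=3, I/O yield, promote→Q0. Q0=[P1,P3,P4] Q1=[P2,P5] Q2=[]
t=26-27: P1@Q0 runs 1, rem=1, I/O yield, promote→Q0. Q0=[P3,P4,P1] Q1=[P2,P5] Q2=[]
t=27-29: P3@Q0 runs 2, rem=0, completes. Q0=[P4,P1] Q1=[P2,P5] Q2=[]
t=29-31: P4@Q0 runs 2, rem=1, I/O yield, promote→Q0. Q0=[P1,P4] Q1=[P2,P5] Q2=[]
t=31-32: P1@Q0 runs 1, rem=0, completes. Q0=[P4] Q1=[P2,P5] Q2=[]
t=32-33: P4@Q0 runs 1, rem=0, completes. Q0=[] Q1=[P2,P5] Q2=[]
t=33-37: P2@Q1 runs 4, rem=4, quantum used, demote→Q2. Q0=[] Q1=[P5] Q2=[P2]
t=37-41: P5@Q1 runs 4, rem=0, completes. Q0=[] Q1=[] Q2=[P2]
t=41-45: P2@Q2 runs 4, rem=0, completes. Q0=[] Q1=[] Q2=[]

Answer: P3,P1,P4,P5,P2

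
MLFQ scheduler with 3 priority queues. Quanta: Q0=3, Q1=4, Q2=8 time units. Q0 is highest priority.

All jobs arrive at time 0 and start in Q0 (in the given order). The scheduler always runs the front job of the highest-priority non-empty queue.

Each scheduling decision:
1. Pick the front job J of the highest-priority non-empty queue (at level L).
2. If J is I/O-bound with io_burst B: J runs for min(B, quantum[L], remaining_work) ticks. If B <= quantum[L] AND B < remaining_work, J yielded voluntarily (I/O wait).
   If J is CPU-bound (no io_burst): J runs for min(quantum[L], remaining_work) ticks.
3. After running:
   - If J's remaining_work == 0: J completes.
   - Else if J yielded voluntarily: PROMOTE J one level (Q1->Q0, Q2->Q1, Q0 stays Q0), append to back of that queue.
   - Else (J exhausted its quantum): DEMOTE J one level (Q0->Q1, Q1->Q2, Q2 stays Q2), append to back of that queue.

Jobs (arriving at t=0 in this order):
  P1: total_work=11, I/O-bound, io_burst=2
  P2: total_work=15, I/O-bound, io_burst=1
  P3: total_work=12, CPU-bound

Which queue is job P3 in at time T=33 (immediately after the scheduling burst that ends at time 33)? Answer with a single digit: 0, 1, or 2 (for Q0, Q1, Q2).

t=0-2: P1@Q0 runs 2, rem=9, I/O yield, promote→Q0. Q0=[P2,P3,P1] Q1=[] Q2=[]
t=2-3: P2@Q0 runs 1, rem=14, I/O yield, promote→Q0. Q0=[P3,P1,P2] Q1=[] Q2=[]
t=3-6: P3@Q0 runs 3, rem=9, quantum used, demote→Q1. Q0=[P1,P2] Q1=[P3] Q2=[]
t=6-8: P1@Q0 runs 2, rem=7, I/O yield, promote→Q0. Q0=[P2,P1] Q1=[P3] Q2=[]
t=8-9: P2@Q0 runs 1, rem=13, I/O yield, promote→Q0. Q0=[P1,P2] Q1=[P3] Q2=[]
t=9-11: P1@Q0 runs 2, rem=5, I/O yield, promote→Q0. Q0=[P2,P1] Q1=[P3] Q2=[]
t=11-12: P2@Q0 runs 1, rem=12, I/O yield, promote→Q0. Q0=[P1,P2] Q1=[P3] Q2=[]
t=12-14: P1@Q0 runs 2, rem=3, I/O yield, promote→Q0. Q0=[P2,P1] Q1=[P3] Q2=[]
t=14-15: P2@Q0 runs 1, rem=11, I/O yield, promote→Q0. Q0=[P1,P2] Q1=[P3] Q2=[]
t=15-17: P1@Q0 runs 2, rem=1, I/O yield, promote→Q0. Q0=[P2,P1] Q1=[P3] Q2=[]
t=17-18: P2@Q0 runs 1, rem=10, I/O yield, promote→Q0. Q0=[P1,P2] Q1=[P3] Q2=[]
t=18-19: P1@Q0 runs 1, rem=0, completes. Q0=[P2] Q1=[P3] Q2=[]
t=19-20: P2@Q0 runs 1, rem=9, I/O yield, promote→Q0. Q0=[P2] Q1=[P3] Q2=[]
t=20-21: P2@Q0 runs 1, rem=8, I/O yield, promote→Q0. Q0=[P2] Q1=[P3] Q2=[]
t=21-22: P2@Q0 runs 1, rem=7, I/O yield, promote→Q0. Q0=[P2] Q1=[P3] Q2=[]
t=22-23: P2@Q0 runs 1, rem=6, I/O yield, promote→Q0. Q0=[P2] Q1=[P3] Q2=[]
t=23-24: P2@Q0 runs 1, rem=5, I/O yield, promote→Q0. Q0=[P2] Q1=[P3] Q2=[]
t=24-25: P2@Q0 runs 1, rem=4, I/O yield, promote→Q0. Q0=[P2] Q1=[P3] Q2=[]
t=25-26: P2@Q0 runs 1, rem=3, I/O yield, promote→Q0. Q0=[P2] Q1=[P3] Q2=[]
t=26-27: P2@Q0 runs 1, rem=2, I/O yield, promote→Q0. Q0=[P2] Q1=[P3] Q2=[]
t=27-28: P2@Q0 runs 1, rem=1, I/O yield, promote→Q0. Q0=[P2] Q1=[P3] Q2=[]
t=28-29: P2@Q0 runs 1, rem=0, completes. Q0=[] Q1=[P3] Q2=[]
t=29-33: P3@Q1 runs 4, rem=5, quantum used, demote→Q2. Q0=[] Q1=[] Q2=[P3]
t=33-38: P3@Q2 runs 5, rem=0, completes. Q0=[] Q1=[] Q2=[]

Answer: 2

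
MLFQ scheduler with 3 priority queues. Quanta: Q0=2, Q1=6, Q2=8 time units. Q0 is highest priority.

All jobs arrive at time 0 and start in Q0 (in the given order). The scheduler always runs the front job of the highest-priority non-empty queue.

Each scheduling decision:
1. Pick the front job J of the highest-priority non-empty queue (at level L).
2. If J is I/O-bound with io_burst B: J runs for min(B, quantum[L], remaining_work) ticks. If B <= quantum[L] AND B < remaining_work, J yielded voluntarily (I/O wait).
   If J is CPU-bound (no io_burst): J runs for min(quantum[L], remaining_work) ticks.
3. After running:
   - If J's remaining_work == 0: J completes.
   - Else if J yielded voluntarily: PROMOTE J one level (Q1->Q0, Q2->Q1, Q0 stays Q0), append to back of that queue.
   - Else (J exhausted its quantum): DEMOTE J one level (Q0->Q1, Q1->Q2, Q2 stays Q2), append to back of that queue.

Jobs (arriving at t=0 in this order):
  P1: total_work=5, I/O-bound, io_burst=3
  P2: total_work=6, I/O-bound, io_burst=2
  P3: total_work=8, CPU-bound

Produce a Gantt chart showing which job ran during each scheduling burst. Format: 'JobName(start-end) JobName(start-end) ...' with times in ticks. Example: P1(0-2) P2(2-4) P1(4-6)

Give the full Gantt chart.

Answer: P1(0-2) P2(2-4) P3(4-6) P2(6-8) P2(8-10) P1(10-13) P3(13-19)

Derivation:
t=0-2: P1@Q0 runs 2, rem=3, quantum used, demote→Q1. Q0=[P2,P3] Q1=[P1] Q2=[]
t=2-4: P2@Q0 runs 2, rem=4, I/O yield, promote→Q0. Q0=[P3,P2] Q1=[P1] Q2=[]
t=4-6: P3@Q0 runs 2, rem=6, quantum used, demote→Q1. Q0=[P2] Q1=[P1,P3] Q2=[]
t=6-8: P2@Q0 runs 2, rem=2, I/O yield, promote→Q0. Q0=[P2] Q1=[P1,P3] Q2=[]
t=8-10: P2@Q0 runs 2, rem=0, completes. Q0=[] Q1=[P1,P3] Q2=[]
t=10-13: P1@Q1 runs 3, rem=0, completes. Q0=[] Q1=[P3] Q2=[]
t=13-19: P3@Q1 runs 6, rem=0, completes. Q0=[] Q1=[] Q2=[]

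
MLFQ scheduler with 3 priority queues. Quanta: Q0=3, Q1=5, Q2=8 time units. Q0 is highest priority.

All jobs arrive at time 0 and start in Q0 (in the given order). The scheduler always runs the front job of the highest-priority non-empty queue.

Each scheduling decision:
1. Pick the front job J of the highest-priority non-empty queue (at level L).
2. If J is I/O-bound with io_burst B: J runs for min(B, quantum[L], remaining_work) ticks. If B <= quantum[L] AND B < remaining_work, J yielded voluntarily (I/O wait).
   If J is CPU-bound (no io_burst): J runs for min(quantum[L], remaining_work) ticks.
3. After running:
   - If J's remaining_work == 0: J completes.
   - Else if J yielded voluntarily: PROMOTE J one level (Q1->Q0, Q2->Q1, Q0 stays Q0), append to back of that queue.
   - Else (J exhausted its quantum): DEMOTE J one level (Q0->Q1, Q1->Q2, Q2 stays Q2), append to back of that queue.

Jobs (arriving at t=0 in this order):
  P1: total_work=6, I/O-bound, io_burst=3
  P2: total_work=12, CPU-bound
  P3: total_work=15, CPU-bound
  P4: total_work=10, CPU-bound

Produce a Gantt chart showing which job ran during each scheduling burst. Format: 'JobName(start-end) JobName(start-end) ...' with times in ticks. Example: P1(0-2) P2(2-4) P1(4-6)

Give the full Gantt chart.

t=0-3: P1@Q0 runs 3, rem=3, I/O yield, promote→Q0. Q0=[P2,P3,P4,P1] Q1=[] Q2=[]
t=3-6: P2@Q0 runs 3, rem=9, quantum used, demote→Q1. Q0=[P3,P4,P1] Q1=[P2] Q2=[]
t=6-9: P3@Q0 runs 3, rem=12, quantum used, demote→Q1. Q0=[P4,P1] Q1=[P2,P3] Q2=[]
t=9-12: P4@Q0 runs 3, rem=7, quantum used, demote→Q1. Q0=[P1] Q1=[P2,P3,P4] Q2=[]
t=12-15: P1@Q0 runs 3, rem=0, completes. Q0=[] Q1=[P2,P3,P4] Q2=[]
t=15-20: P2@Q1 runs 5, rem=4, quantum used, demote→Q2. Q0=[] Q1=[P3,P4] Q2=[P2]
t=20-25: P3@Q1 runs 5, rem=7, quantum used, demote→Q2. Q0=[] Q1=[P4] Q2=[P2,P3]
t=25-30: P4@Q1 runs 5, rem=2, quantum used, demote→Q2. Q0=[] Q1=[] Q2=[P2,P3,P4]
t=30-34: P2@Q2 runs 4, rem=0, completes. Q0=[] Q1=[] Q2=[P3,P4]
t=34-41: P3@Q2 runs 7, rem=0, completes. Q0=[] Q1=[] Q2=[P4]
t=41-43: P4@Q2 runs 2, rem=0, completes. Q0=[] Q1=[] Q2=[]

Answer: P1(0-3) P2(3-6) P3(6-9) P4(9-12) P1(12-15) P2(15-20) P3(20-25) P4(25-30) P2(30-34) P3(34-41) P4(41-43)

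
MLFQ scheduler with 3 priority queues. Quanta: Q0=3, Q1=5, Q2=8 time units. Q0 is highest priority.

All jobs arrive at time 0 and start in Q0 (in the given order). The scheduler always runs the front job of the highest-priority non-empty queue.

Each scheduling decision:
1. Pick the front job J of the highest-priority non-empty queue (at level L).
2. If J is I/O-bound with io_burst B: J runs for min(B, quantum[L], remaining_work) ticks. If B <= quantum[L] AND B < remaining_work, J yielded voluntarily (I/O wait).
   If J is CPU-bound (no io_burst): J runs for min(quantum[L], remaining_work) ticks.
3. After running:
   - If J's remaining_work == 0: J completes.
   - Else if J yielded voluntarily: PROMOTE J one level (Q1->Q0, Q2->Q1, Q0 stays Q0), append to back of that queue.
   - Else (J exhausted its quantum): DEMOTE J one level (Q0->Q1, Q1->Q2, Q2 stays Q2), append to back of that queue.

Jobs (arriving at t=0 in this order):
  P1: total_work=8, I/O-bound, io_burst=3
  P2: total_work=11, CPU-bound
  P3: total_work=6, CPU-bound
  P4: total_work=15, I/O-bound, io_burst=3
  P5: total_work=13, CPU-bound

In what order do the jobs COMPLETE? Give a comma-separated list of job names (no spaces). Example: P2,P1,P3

Answer: P1,P4,P3,P2,P5

Derivation:
t=0-3: P1@Q0 runs 3, rem=5, I/O yield, promote→Q0. Q0=[P2,P3,P4,P5,P1] Q1=[] Q2=[]
t=3-6: P2@Q0 runs 3, rem=8, quantum used, demote→Q1. Q0=[P3,P4,P5,P1] Q1=[P2] Q2=[]
t=6-9: P3@Q0 runs 3, rem=3, quantum used, demote→Q1. Q0=[P4,P5,P1] Q1=[P2,P3] Q2=[]
t=9-12: P4@Q0 runs 3, rem=12, I/O yield, promote→Q0. Q0=[P5,P1,P4] Q1=[P2,P3] Q2=[]
t=12-15: P5@Q0 runs 3, rem=10, quantum used, demote→Q1. Q0=[P1,P4] Q1=[P2,P3,P5] Q2=[]
t=15-18: P1@Q0 runs 3, rem=2, I/O yield, promote→Q0. Q0=[P4,P1] Q1=[P2,P3,P5] Q2=[]
t=18-21: P4@Q0 runs 3, rem=9, I/O yield, promote→Q0. Q0=[P1,P4] Q1=[P2,P3,P5] Q2=[]
t=21-23: P1@Q0 runs 2, rem=0, completes. Q0=[P4] Q1=[P2,P3,P5] Q2=[]
t=23-26: P4@Q0 runs 3, rem=6, I/O yield, promote→Q0. Q0=[P4] Q1=[P2,P3,P5] Q2=[]
t=26-29: P4@Q0 runs 3, rem=3, I/O yield, promote→Q0. Q0=[P4] Q1=[P2,P3,P5] Q2=[]
t=29-32: P4@Q0 runs 3, rem=0, completes. Q0=[] Q1=[P2,P3,P5] Q2=[]
t=32-37: P2@Q1 runs 5, rem=3, quantum used, demote→Q2. Q0=[] Q1=[P3,P5] Q2=[P2]
t=37-40: P3@Q1 runs 3, rem=0, completes. Q0=[] Q1=[P5] Q2=[P2]
t=40-45: P5@Q1 runs 5, rem=5, quantum used, demote→Q2. Q0=[] Q1=[] Q2=[P2,P5]
t=45-48: P2@Q2 runs 3, rem=0, completes. Q0=[] Q1=[] Q2=[P5]
t=48-53: P5@Q2 runs 5, rem=0, completes. Q0=[] Q1=[] Q2=[]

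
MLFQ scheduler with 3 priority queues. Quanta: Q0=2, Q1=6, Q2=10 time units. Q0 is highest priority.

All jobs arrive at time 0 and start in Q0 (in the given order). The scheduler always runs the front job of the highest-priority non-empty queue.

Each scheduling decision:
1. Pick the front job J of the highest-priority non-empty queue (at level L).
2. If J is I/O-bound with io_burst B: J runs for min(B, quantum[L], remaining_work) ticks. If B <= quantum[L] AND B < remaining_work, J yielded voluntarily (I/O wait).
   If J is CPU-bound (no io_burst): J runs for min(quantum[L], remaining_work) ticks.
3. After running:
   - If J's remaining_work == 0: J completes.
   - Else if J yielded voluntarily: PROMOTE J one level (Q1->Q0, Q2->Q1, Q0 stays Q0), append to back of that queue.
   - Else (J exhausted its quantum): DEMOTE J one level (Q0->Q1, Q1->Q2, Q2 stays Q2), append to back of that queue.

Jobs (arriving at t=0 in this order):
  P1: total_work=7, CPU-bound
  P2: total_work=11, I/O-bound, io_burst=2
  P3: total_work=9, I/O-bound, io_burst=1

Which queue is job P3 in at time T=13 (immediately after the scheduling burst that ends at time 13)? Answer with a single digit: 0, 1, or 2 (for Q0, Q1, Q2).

Answer: 0

Derivation:
t=0-2: P1@Q0 runs 2, rem=5, quantum used, demote→Q1. Q0=[P2,P3] Q1=[P1] Q2=[]
t=2-4: P2@Q0 runs 2, rem=9, I/O yield, promote→Q0. Q0=[P3,P2] Q1=[P1] Q2=[]
t=4-5: P3@Q0 runs 1, rem=8, I/O yield, promote→Q0. Q0=[P2,P3] Q1=[P1] Q2=[]
t=5-7: P2@Q0 runs 2, rem=7, I/O yield, promote→Q0. Q0=[P3,P2] Q1=[P1] Q2=[]
t=7-8: P3@Q0 runs 1, rem=7, I/O yield, promote→Q0. Q0=[P2,P3] Q1=[P1] Q2=[]
t=8-10: P2@Q0 runs 2, rem=5, I/O yield, promote→Q0. Q0=[P3,P2] Q1=[P1] Q2=[]
t=10-11: P3@Q0 runs 1, rem=6, I/O yield, promote→Q0. Q0=[P2,P3] Q1=[P1] Q2=[]
t=11-13: P2@Q0 runs 2, rem=3, I/O yield, promote→Q0. Q0=[P3,P2] Q1=[P1] Q2=[]
t=13-14: P3@Q0 runs 1, rem=5, I/O yield, promote→Q0. Q0=[P2,P3] Q1=[P1] Q2=[]
t=14-16: P2@Q0 runs 2, rem=1, I/O yield, promote→Q0. Q0=[P3,P2] Q1=[P1] Q2=[]
t=16-17: P3@Q0 runs 1, rem=4, I/O yield, promote→Q0. Q0=[P2,P3] Q1=[P1] Q2=[]
t=17-18: P2@Q0 runs 1, rem=0, completes. Q0=[P3] Q1=[P1] Q2=[]
t=18-19: P3@Q0 runs 1, rem=3, I/O yield, promote→Q0. Q0=[P3] Q1=[P1] Q2=[]
t=19-20: P3@Q0 runs 1, rem=2, I/O yield, promote→Q0. Q0=[P3] Q1=[P1] Q2=[]
t=20-21: P3@Q0 runs 1, rem=1, I/O yield, promote→Q0. Q0=[P3] Q1=[P1] Q2=[]
t=21-22: P3@Q0 runs 1, rem=0, completes. Q0=[] Q1=[P1] Q2=[]
t=22-27: P1@Q1 runs 5, rem=0, completes. Q0=[] Q1=[] Q2=[]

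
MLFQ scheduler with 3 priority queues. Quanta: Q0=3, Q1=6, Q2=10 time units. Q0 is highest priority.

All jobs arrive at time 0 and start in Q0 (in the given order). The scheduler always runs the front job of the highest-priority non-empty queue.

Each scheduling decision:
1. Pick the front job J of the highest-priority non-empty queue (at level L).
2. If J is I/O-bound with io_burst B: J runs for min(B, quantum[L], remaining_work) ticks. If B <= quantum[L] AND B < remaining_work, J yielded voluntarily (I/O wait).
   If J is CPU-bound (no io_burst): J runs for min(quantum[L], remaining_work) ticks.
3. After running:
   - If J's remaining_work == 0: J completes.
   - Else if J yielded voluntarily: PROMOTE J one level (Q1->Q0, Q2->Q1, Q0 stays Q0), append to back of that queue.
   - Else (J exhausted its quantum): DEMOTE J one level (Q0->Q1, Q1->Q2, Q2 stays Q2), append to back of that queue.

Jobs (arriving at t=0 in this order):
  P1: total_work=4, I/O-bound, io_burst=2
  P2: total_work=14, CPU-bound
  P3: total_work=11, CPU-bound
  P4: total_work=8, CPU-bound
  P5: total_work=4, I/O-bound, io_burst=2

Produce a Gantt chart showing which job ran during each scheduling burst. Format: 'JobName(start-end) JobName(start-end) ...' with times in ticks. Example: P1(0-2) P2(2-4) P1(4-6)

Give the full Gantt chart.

t=0-2: P1@Q0 runs 2, rem=2, I/O yield, promote→Q0. Q0=[P2,P3,P4,P5,P1] Q1=[] Q2=[]
t=2-5: P2@Q0 runs 3, rem=11, quantum used, demote→Q1. Q0=[P3,P4,P5,P1] Q1=[P2] Q2=[]
t=5-8: P3@Q0 runs 3, rem=8, quantum used, demote→Q1. Q0=[P4,P5,P1] Q1=[P2,P3] Q2=[]
t=8-11: P4@Q0 runs 3, rem=5, quantum used, demote→Q1. Q0=[P5,P1] Q1=[P2,P3,P4] Q2=[]
t=11-13: P5@Q0 runs 2, rem=2, I/O yield, promote→Q0. Q0=[P1,P5] Q1=[P2,P3,P4] Q2=[]
t=13-15: P1@Q0 runs 2, rem=0, completes. Q0=[P5] Q1=[P2,P3,P4] Q2=[]
t=15-17: P5@Q0 runs 2, rem=0, completes. Q0=[] Q1=[P2,P3,P4] Q2=[]
t=17-23: P2@Q1 runs 6, rem=5, quantum used, demote→Q2. Q0=[] Q1=[P3,P4] Q2=[P2]
t=23-29: P3@Q1 runs 6, rem=2, quantum used, demote→Q2. Q0=[] Q1=[P4] Q2=[P2,P3]
t=29-34: P4@Q1 runs 5, rem=0, completes. Q0=[] Q1=[] Q2=[P2,P3]
t=34-39: P2@Q2 runs 5, rem=0, completes. Q0=[] Q1=[] Q2=[P3]
t=39-41: P3@Q2 runs 2, rem=0, completes. Q0=[] Q1=[] Q2=[]

Answer: P1(0-2) P2(2-5) P3(5-8) P4(8-11) P5(11-13) P1(13-15) P5(15-17) P2(17-23) P3(23-29) P4(29-34) P2(34-39) P3(39-41)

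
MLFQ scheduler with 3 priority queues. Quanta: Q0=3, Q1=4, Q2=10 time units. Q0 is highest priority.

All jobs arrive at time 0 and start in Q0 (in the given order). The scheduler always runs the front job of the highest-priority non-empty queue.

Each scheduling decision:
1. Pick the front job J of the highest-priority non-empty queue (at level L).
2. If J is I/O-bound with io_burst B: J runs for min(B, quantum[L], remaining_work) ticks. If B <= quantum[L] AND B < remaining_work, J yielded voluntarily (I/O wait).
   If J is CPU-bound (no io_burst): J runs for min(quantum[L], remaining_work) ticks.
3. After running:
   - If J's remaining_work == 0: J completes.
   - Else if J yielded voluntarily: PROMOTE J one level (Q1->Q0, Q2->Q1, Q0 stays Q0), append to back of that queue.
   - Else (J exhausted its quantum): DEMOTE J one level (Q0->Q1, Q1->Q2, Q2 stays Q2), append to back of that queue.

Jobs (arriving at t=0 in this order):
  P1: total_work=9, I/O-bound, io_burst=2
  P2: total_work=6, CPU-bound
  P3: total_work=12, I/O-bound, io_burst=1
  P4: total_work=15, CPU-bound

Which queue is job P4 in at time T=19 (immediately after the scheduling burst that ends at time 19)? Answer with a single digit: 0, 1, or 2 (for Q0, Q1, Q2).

Answer: 1

Derivation:
t=0-2: P1@Q0 runs 2, rem=7, I/O yield, promote→Q0. Q0=[P2,P3,P4,P1] Q1=[] Q2=[]
t=2-5: P2@Q0 runs 3, rem=3, quantum used, demote→Q1. Q0=[P3,P4,P1] Q1=[P2] Q2=[]
t=5-6: P3@Q0 runs 1, rem=11, I/O yield, promote→Q0. Q0=[P4,P1,P3] Q1=[P2] Q2=[]
t=6-9: P4@Q0 runs 3, rem=12, quantum used, demote→Q1. Q0=[P1,P3] Q1=[P2,P4] Q2=[]
t=9-11: P1@Q0 runs 2, rem=5, I/O yield, promote→Q0. Q0=[P3,P1] Q1=[P2,P4] Q2=[]
t=11-12: P3@Q0 runs 1, rem=10, I/O yield, promote→Q0. Q0=[P1,P3] Q1=[P2,P4] Q2=[]
t=12-14: P1@Q0 runs 2, rem=3, I/O yield, promote→Q0. Q0=[P3,P1] Q1=[P2,P4] Q2=[]
t=14-15: P3@Q0 runs 1, rem=9, I/O yield, promote→Q0. Q0=[P1,P3] Q1=[P2,P4] Q2=[]
t=15-17: P1@Q0 runs 2, rem=1, I/O yield, promote→Q0. Q0=[P3,P1] Q1=[P2,P4] Q2=[]
t=17-18: P3@Q0 runs 1, rem=8, I/O yield, promote→Q0. Q0=[P1,P3] Q1=[P2,P4] Q2=[]
t=18-19: P1@Q0 runs 1, rem=0, completes. Q0=[P3] Q1=[P2,P4] Q2=[]
t=19-20: P3@Q0 runs 1, rem=7, I/O yield, promote→Q0. Q0=[P3] Q1=[P2,P4] Q2=[]
t=20-21: P3@Q0 runs 1, rem=6, I/O yield, promote→Q0. Q0=[P3] Q1=[P2,P4] Q2=[]
t=21-22: P3@Q0 runs 1, rem=5, I/O yield, promote→Q0. Q0=[P3] Q1=[P2,P4] Q2=[]
t=22-23: P3@Q0 runs 1, rem=4, I/O yield, promote→Q0. Q0=[P3] Q1=[P2,P4] Q2=[]
t=23-24: P3@Q0 runs 1, rem=3, I/O yield, promote→Q0. Q0=[P3] Q1=[P2,P4] Q2=[]
t=24-25: P3@Q0 runs 1, rem=2, I/O yield, promote→Q0. Q0=[P3] Q1=[P2,P4] Q2=[]
t=25-26: P3@Q0 runs 1, rem=1, I/O yield, promote→Q0. Q0=[P3] Q1=[P2,P4] Q2=[]
t=26-27: P3@Q0 runs 1, rem=0, completes. Q0=[] Q1=[P2,P4] Q2=[]
t=27-30: P2@Q1 runs 3, rem=0, completes. Q0=[] Q1=[P4] Q2=[]
t=30-34: P4@Q1 runs 4, rem=8, quantum used, demote→Q2. Q0=[] Q1=[] Q2=[P4]
t=34-42: P4@Q2 runs 8, rem=0, completes. Q0=[] Q1=[] Q2=[]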